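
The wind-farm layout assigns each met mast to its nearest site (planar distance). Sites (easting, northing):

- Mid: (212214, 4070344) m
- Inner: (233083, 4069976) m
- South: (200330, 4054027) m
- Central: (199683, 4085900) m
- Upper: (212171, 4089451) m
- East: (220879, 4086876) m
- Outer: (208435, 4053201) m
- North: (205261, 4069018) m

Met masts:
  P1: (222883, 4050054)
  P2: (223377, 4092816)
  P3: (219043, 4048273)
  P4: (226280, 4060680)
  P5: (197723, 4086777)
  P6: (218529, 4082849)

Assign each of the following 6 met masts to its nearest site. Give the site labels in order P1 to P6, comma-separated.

Outer, East, Outer, Inner, Central, East

P1 → Outer (d²=218648313.00)
P2 → East (d²=41523604.00)
P3 → Outer (d²=136814848.00)
P4 → Inner (d²=132696425.00)
P5 → Central (d²=4610729.00)
P6 → East (d²=21739229.00)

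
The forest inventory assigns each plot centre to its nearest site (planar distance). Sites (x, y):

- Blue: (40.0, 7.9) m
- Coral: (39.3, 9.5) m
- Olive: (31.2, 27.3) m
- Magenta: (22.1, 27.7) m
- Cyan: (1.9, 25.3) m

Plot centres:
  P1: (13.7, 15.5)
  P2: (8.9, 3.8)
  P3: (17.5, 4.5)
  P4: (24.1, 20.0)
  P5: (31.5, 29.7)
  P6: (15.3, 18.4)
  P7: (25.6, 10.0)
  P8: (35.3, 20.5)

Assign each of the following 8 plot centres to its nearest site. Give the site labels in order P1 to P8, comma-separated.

Magenta, Cyan, Coral, Magenta, Olive, Magenta, Coral, Olive

P1 → Magenta (d²=219.40)
P2 → Cyan (d²=511.25)
P3 → Coral (d²=500.24)
P4 → Magenta (d²=63.29)
P5 → Olive (d²=5.85)
P6 → Magenta (d²=132.73)
P7 → Coral (d²=187.94)
P8 → Olive (d²=63.05)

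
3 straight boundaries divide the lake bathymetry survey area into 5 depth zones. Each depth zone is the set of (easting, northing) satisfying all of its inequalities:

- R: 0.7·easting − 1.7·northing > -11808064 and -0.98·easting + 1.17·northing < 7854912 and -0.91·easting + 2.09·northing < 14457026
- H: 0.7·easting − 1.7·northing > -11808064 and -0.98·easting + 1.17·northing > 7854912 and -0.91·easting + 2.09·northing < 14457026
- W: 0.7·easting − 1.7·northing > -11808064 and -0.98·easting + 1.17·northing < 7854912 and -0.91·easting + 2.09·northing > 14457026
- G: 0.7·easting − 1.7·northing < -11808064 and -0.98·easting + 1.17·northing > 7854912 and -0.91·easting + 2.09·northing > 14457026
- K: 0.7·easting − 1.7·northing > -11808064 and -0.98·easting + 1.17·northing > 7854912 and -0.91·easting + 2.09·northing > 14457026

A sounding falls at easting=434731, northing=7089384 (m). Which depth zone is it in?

0.7·434731 − 1.7·7089384 = -11747641.100, which is > -11808064
-0.98·434731 + 1.17·7089384 = 7868542.900, which is > 7854912
-0.91·434731 + 2.09·7089384 = 14421207.350, which is < 14457026
This sign pattern matches H.

H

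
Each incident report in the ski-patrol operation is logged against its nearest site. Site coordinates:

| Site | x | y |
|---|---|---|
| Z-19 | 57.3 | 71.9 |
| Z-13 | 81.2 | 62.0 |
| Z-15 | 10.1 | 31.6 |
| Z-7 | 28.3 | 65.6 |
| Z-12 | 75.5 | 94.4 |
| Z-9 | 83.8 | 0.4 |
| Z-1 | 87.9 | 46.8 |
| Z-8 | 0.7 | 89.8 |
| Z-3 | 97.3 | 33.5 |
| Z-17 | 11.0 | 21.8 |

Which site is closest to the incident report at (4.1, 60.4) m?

Z-7

Squared distances to each site:
Z-19: 2962.490; Z-13: 5946.970; Z-15: 865.440; Z-7: 612.680; Z-12: 6253.960; Z-9: 9952.090; Z-1: 7207.400; Z-8: 875.920; Z-3: 9409.850; Z-17: 1537.570.
Minimum at Z-7.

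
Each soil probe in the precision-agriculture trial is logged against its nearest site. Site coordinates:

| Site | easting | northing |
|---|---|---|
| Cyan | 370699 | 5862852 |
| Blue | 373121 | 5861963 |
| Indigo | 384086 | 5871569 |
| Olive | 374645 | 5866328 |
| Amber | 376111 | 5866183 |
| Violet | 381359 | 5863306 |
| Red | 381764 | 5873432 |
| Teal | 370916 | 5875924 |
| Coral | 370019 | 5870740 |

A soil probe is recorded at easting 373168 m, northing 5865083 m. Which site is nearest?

Olive

Squared distances to each site:
Cyan: 11073322.000; Blue: 9736609.000; Indigo: 161270920.000; Olive: 3731554.000; Amber: 9871249.000; Violet: 70250210.000; Red: 143597017.000; Teal: 122598785.000; Coral: 41917850.000.
Minimum at Olive.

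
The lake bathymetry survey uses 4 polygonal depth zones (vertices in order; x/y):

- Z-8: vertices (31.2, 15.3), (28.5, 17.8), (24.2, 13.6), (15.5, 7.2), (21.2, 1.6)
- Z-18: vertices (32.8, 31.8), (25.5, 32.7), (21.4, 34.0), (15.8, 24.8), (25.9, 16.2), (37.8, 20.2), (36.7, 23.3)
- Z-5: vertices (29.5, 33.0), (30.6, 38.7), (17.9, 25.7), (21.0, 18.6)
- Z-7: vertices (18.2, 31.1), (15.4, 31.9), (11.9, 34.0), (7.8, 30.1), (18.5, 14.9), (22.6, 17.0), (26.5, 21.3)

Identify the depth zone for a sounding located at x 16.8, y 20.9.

Cast a ray rightward from (16.8, 20.9). For each polygon, the edges (by vertex number in listed order) whose endpoints lie on opposite sides of y = 20.9, where each meets that height, and whether that is right or left of the point:
Z-8: no edge straddles that height → 0 crossings.
Z-18: 4–5 at x≈20.38 (right), 6–7 at x≈37.55 (right) → 2 crossings.
Z-5: 3–4 at x≈20.00 (right), 4–1 at x≈22.36 (right) → 2 crossings.
Z-7: 4–5 at x≈14.28 (left), 6–7 at x≈26.14 (right) → 1 crossing.
Only Z-7 has an odd count, so the point is inside Z-7.

Z-7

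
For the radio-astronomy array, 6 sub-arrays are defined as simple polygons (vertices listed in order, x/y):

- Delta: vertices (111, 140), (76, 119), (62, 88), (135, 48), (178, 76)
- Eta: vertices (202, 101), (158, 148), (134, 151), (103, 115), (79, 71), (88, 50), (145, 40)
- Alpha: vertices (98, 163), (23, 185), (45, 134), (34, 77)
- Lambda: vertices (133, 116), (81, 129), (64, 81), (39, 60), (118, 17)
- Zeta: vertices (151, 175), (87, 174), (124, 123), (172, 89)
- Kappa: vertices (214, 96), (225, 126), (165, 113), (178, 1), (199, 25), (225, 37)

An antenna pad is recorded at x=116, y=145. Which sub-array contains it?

Zeta

Cast a ray rightward from (116, 145). For each polygon, the edges (by vertex number in listed order) whose endpoints lie on opposite sides of y = 145, where each meets that height, and whether that is right or left of the point:
Delta: no edge straddles that height → 0 crossings.
Eta: 1–2 at x≈160.8 (right), 3–4 at x≈128.8 (right) → 2 crossings.
Alpha: 2–3 at x≈40.3 (left), 4–1 at x≈84.6 (left) → 0 crossings.
Lambda: no edge straddles that height → 0 crossings.
Zeta: 2–3 at x≈108.0 (left), 4–1 at x≈158.3 (right) → 1 crossing.
Kappa: no edge straddles that height → 0 crossings.
Only Zeta has an odd count, so the point is inside Zeta.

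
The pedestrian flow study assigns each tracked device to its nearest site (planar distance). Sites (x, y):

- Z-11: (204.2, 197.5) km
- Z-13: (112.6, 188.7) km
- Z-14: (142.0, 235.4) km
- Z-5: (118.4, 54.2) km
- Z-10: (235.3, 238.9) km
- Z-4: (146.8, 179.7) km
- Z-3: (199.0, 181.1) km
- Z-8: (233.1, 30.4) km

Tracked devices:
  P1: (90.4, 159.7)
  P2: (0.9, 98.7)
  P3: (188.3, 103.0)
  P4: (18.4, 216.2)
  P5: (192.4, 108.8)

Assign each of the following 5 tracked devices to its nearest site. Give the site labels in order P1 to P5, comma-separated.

P1 → Z-13 (d²=1333.84)
P2 → Z-5 (d²=15786.50)
P3 → Z-3 (d²=6214.10)
P4 → Z-13 (d²=9629.89)
P5 → Z-3 (d²=5270.85)

Z-13, Z-5, Z-3, Z-13, Z-3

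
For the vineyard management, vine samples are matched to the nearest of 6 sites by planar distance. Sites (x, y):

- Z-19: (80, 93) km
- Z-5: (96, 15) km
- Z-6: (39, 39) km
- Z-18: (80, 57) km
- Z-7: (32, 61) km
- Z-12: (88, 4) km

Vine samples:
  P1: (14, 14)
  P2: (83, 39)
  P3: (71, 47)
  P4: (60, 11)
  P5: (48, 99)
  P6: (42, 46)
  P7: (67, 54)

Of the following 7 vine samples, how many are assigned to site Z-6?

2

P1 → Z-6
P2 → Z-18
P3 → Z-18
P4 → Z-12
P5 → Z-19
P6 → Z-6
P7 → Z-18
2 of the 7 go to Z-6.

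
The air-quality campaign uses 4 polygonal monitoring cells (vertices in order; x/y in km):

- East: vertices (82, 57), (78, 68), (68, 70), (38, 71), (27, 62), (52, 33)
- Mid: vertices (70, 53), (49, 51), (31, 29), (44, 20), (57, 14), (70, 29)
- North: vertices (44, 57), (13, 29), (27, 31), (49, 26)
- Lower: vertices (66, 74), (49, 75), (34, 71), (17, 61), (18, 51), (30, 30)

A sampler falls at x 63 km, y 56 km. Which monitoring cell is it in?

East

Cast a ray rightward from (63, 56). For each polygon, the edges (by vertex number in listed order) whose endpoints lie on opposite sides of y = 56, where each meets that height, and whether that is right or left of the point:
East: 5–6 at x≈32.2 (left), 6–1 at x≈80.8 (right) → 1 crossing.
Mid: no edge straddles that height → 0 crossings.
North: 1–2 at x≈42.9 (left), 4–1 at x≈44.2 (left) → 0 crossings.
Lower: 4–5 at x≈17.5 (left), 6–1 at x≈51.3 (left) → 0 crossings.
Only East has an odd count, so the point is inside East.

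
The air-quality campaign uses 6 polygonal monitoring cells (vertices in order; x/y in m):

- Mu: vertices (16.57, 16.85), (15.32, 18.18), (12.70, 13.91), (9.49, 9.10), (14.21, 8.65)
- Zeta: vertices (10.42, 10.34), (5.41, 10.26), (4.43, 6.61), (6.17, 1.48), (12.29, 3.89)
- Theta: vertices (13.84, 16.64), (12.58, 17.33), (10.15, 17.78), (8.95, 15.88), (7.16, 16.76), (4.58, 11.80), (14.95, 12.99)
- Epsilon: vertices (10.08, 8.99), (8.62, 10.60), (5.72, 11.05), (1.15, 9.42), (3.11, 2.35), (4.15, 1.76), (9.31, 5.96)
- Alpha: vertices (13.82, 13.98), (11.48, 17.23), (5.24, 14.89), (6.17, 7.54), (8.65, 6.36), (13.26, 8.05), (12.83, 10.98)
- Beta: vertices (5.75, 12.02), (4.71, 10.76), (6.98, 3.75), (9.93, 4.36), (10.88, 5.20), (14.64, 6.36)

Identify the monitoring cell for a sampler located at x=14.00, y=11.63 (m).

Mu

Cast a ray rightward from (14.00, 11.63). For each polygon, the edges (by vertex number in listed order) whose endpoints lie on opposite sides of y = 11.63, where each meets that height, and whether that is right or left of the point:
Mu: 3–4 at x≈11.178 (left), 5–1 at x≈15.068 (right) → 1 crossing.
Zeta: no edge straddles that height → 0 crossings.
Theta: no edge straddles that height → 0 crossings.
Epsilon: no edge straddles that height → 0 crossings.
Alpha: 3–4 at x≈5.652 (left), 7–1 at x≈13.045 (left) → 0 crossings.
Beta: 1–2 at x≈5.428 (left), 6–1 at x≈6.363 (left) → 0 crossings.
Only Mu has an odd count, so the point is inside Mu.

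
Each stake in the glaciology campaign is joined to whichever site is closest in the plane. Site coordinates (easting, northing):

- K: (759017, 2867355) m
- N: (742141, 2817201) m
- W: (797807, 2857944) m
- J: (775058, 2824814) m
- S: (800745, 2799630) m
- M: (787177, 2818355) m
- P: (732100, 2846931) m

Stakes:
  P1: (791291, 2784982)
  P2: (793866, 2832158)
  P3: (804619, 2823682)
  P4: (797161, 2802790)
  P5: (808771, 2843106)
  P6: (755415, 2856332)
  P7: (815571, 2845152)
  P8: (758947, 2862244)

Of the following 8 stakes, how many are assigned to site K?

2

P1 → S
P2 → M
P3 → M
P4 → S
P5 → W
P6 → K
P7 → W
P8 → K
2 of the 8 go to K.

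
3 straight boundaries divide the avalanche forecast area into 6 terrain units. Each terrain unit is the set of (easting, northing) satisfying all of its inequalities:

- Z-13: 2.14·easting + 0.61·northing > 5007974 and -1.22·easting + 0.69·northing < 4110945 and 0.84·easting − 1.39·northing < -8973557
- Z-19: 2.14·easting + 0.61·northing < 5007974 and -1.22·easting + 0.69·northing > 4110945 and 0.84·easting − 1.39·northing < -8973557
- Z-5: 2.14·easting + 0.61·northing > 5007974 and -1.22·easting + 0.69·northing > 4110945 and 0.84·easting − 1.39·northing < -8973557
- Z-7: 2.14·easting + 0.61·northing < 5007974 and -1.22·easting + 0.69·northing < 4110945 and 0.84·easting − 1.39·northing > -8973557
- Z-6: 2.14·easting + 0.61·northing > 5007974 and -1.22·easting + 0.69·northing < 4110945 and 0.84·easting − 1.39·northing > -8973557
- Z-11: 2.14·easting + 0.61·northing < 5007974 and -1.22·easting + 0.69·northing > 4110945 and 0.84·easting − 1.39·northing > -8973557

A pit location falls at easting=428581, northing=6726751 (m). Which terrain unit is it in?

Z-5

2.14·428581 + 0.61·6726751 = 5020481.450, which is > 5007974
-1.22·428581 + 0.69·6726751 = 4118589.370, which is > 4110945
0.84·428581 − 1.39·6726751 = -8990175.850, which is < -8973557
This sign pattern matches Z-5.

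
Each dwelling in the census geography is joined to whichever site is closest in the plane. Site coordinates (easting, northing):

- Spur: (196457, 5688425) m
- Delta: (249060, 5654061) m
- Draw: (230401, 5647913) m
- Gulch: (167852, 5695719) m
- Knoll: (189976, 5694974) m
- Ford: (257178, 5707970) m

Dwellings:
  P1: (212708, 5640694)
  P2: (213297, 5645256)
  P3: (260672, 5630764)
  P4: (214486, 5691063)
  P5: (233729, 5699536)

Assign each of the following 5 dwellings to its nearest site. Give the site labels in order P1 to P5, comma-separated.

Draw, Draw, Delta, Spur, Ford

P1 → Draw (d²=365156210.00)
P2 → Draw (d²=299606465.00)
P3 → Delta (d²=677588753.00)
P4 → Spur (d²=332003885.00)
P5 → Ford (d²=620987957.00)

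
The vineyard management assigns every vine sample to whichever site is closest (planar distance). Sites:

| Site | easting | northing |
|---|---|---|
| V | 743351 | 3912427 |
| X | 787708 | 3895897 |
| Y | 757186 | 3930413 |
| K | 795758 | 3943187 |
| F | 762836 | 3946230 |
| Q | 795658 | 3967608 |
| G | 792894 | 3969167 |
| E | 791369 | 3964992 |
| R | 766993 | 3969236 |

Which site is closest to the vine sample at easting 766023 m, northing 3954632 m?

F

Squared distances to each site:
V: 2295281609.000; X: 3920039450.000; Y: 664652530.000; K: 1015158250.000; F: 80750573.000; Q: 1046609801.000; G: 933316866.000; E: 749749316.000; R: 214217716.000.
Minimum at F.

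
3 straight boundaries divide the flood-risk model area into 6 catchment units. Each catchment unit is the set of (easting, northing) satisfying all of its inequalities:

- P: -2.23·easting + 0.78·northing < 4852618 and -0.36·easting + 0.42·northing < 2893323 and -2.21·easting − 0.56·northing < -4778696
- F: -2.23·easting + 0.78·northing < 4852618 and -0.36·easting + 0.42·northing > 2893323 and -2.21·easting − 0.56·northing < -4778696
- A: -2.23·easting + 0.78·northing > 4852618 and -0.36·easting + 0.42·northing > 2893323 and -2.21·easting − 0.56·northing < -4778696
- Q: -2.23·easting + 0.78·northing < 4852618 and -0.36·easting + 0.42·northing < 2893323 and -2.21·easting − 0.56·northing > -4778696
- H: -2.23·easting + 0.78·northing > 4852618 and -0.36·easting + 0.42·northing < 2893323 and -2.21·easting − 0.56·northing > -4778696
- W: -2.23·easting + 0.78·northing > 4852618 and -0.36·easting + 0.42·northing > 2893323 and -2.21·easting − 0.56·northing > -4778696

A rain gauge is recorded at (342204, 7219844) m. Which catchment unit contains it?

-2.23·342204 + 0.78·7219844 = 4868363.400, which is > 4852618
-0.36·342204 + 0.42·7219844 = 2909141.040, which is > 2893323
-2.21·342204 − 0.56·7219844 = -4799383.480, which is < -4778696
This sign pattern matches A.

A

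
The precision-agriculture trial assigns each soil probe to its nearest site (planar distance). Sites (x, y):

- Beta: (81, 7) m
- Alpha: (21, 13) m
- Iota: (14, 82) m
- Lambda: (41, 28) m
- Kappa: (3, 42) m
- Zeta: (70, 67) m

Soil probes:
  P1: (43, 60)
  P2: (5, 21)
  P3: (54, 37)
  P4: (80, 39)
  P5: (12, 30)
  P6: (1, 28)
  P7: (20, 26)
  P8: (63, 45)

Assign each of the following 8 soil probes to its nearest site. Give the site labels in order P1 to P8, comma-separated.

P1 → Zeta (d²=778.00)
P2 → Alpha (d²=320.00)
P3 → Lambda (d²=250.00)
P4 → Zeta (d²=884.00)
P5 → Kappa (d²=225.00)
P6 → Kappa (d²=200.00)
P7 → Alpha (d²=170.00)
P8 → Zeta (d²=533.00)

Zeta, Alpha, Lambda, Zeta, Kappa, Kappa, Alpha, Zeta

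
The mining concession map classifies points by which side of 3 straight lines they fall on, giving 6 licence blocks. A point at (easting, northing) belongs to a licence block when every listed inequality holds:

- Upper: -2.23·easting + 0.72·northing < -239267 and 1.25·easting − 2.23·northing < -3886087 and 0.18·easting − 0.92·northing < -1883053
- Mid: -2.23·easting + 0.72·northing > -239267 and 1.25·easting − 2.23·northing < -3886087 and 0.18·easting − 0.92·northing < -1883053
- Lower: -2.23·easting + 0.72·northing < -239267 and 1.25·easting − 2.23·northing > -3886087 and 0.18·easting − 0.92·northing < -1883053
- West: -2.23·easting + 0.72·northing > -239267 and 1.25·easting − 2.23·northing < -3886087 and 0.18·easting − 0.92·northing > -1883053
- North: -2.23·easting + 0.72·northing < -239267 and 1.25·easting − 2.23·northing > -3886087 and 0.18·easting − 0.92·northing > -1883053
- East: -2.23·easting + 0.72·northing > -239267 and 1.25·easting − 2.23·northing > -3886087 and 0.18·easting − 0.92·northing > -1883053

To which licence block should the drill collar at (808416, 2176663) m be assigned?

East

-2.23·808416 + 0.72·2176663 = -235570.320, which is > -239267
1.25·808416 − 2.23·2176663 = -3843438.490, which is > -3886087
0.18·808416 − 0.92·2176663 = -1857015.080, which is > -1883053
This sign pattern matches East.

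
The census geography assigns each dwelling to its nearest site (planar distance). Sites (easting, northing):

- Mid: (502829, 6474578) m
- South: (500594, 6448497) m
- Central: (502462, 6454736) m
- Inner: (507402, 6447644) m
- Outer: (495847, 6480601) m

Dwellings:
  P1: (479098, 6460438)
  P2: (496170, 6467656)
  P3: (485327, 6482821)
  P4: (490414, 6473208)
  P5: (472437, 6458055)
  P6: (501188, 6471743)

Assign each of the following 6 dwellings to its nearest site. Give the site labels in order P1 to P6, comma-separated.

P1 → Central (d²=578389300.00)
P2 → Mid (d²=92256365.00)
P3 → Outer (d²=115598800.00)
P4 → Outer (d²=84173938.00)
P5 → South (d²=884172013.00)
P6 → Mid (d²=10730106.00)

Central, Mid, Outer, Outer, South, Mid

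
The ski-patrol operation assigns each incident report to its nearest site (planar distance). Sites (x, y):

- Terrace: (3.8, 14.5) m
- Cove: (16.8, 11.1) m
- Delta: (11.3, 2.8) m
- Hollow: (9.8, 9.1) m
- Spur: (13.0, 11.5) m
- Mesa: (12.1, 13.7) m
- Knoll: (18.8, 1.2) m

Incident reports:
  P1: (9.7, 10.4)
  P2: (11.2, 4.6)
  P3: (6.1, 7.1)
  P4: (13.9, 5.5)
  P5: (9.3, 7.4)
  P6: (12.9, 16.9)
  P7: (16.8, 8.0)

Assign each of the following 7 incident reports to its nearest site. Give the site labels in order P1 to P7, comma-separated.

Hollow, Delta, Hollow, Delta, Hollow, Mesa, Cove

P1 → Hollow (d²=1.70)
P2 → Delta (d²=3.25)
P3 → Hollow (d²=17.69)
P4 → Delta (d²=14.05)
P5 → Hollow (d²=3.14)
P6 → Mesa (d²=10.88)
P7 → Cove (d²=9.61)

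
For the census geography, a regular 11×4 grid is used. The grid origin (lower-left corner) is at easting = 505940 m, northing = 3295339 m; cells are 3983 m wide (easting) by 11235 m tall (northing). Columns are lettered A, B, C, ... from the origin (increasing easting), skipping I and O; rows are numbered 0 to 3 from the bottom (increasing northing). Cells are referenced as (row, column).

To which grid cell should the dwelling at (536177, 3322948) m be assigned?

(2, H)

Column index: ⌊(536177 − 505940) / 3983⌋ = ⌊7.592⌋ = 7 → column H
Row offset from origin: ⌊(3322948 − 3295339) / 11235⌋ = ⌊2.457⌋ = 2 → row 2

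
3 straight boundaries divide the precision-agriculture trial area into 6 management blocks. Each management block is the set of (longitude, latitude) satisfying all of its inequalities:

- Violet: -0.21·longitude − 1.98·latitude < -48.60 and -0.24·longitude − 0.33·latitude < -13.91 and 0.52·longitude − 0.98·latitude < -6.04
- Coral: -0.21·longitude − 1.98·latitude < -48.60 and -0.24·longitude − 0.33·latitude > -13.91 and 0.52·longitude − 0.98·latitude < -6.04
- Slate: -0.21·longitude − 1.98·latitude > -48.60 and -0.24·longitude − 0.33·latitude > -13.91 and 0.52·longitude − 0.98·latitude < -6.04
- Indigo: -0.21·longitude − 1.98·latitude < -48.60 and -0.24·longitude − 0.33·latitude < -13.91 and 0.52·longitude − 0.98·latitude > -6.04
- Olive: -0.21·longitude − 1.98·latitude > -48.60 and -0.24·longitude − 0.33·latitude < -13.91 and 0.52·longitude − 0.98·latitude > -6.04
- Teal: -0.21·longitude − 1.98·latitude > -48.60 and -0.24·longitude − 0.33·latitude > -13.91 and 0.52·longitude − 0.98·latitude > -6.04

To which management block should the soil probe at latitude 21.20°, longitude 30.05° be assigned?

Olive

-0.21·30.05 − 1.98·21.20 = -48.286, which is > -48.60
-0.24·30.05 − 0.33·21.20 = -14.208, which is < -13.91
0.52·30.05 − 0.98·21.20 = -5.150, which is > -6.04
This sign pattern matches Olive.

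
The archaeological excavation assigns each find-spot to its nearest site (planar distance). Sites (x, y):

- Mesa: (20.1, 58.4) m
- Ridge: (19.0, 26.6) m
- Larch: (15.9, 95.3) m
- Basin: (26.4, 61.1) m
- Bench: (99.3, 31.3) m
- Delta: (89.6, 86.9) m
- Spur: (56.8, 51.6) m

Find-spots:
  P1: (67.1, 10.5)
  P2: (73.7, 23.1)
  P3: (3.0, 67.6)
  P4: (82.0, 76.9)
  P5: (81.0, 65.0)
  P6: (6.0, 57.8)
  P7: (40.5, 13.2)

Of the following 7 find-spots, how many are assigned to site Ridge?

P1 → Bench
P2 → Bench
P3 → Mesa
P4 → Delta
P5 → Delta
P6 → Mesa
P7 → Ridge
1 of the 7 goes to Ridge.

1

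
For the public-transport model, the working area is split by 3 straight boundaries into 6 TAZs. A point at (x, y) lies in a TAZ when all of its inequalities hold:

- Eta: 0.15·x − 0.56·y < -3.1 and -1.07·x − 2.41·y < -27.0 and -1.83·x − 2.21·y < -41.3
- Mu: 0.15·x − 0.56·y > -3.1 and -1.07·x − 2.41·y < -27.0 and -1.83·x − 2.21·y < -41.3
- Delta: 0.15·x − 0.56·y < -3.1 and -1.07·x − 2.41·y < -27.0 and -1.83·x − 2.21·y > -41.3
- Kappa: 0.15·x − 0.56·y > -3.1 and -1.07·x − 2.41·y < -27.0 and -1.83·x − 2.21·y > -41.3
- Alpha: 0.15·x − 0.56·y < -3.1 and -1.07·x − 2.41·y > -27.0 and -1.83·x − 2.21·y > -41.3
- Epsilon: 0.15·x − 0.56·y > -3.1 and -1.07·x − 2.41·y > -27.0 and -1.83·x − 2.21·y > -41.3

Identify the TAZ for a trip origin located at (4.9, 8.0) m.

Alpha

0.15·4.9 − 0.56·8.0 = -3.745, which is < -3.1
-1.07·4.9 − 2.41·8.0 = -24.523, which is > -27.0
-1.83·4.9 − 2.21·8.0 = -26.647, which is > -41.3
This sign pattern matches Alpha.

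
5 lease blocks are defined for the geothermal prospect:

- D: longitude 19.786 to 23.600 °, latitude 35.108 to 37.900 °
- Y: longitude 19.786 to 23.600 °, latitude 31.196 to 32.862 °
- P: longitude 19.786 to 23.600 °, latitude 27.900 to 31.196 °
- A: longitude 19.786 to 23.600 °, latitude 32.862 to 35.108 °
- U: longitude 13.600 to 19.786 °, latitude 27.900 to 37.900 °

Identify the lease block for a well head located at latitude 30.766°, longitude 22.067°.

The point has longitude = 22.067 and latitude = 30.766.
Only P satisfies 19.786 ≤ longitude ≤ 23.600 and 27.900 ≤ latitude ≤ 31.196.

P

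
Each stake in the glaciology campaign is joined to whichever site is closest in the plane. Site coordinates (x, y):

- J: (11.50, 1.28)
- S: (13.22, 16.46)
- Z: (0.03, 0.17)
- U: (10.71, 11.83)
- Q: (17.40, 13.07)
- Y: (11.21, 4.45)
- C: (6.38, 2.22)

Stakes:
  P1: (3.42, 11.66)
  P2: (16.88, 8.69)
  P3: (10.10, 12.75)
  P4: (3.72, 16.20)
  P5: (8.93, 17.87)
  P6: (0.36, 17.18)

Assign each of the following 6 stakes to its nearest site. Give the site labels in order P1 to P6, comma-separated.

U, Q, U, U, S, U

P1 → U (d²=53.17)
P2 → Q (d²=19.45)
P3 → U (d²=1.22)
P4 → U (d²=67.96)
P5 → S (d²=20.39)
P6 → U (d²=135.75)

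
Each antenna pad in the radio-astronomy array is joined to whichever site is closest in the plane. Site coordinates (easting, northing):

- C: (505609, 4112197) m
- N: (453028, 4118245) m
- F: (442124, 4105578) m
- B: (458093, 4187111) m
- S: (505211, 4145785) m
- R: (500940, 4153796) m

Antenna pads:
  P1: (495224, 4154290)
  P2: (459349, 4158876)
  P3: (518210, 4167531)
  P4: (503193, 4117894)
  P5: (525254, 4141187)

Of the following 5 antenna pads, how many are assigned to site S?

P1 → R
P2 → B
P3 → R
P4 → C
P5 → S
1 of the 5 goes to S.

1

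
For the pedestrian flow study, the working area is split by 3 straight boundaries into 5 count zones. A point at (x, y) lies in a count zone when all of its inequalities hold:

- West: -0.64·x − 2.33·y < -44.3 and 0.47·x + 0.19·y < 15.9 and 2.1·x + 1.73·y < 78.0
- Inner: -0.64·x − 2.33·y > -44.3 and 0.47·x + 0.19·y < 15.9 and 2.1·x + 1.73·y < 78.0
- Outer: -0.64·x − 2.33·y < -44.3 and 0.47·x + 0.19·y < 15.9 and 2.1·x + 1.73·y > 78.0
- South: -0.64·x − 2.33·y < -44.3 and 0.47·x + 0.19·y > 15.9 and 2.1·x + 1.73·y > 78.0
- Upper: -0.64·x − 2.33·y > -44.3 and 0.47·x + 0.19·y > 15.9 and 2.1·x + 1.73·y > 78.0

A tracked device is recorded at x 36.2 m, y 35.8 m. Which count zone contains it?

South

-0.64·36.2 − 2.33·35.8 = -106.582, which is < -44.3
0.47·36.2 + 0.19·35.8 = 23.816, which is > 15.9
2.1·36.2 + 1.73·35.8 = 137.954, which is > 78.0
This sign pattern matches South.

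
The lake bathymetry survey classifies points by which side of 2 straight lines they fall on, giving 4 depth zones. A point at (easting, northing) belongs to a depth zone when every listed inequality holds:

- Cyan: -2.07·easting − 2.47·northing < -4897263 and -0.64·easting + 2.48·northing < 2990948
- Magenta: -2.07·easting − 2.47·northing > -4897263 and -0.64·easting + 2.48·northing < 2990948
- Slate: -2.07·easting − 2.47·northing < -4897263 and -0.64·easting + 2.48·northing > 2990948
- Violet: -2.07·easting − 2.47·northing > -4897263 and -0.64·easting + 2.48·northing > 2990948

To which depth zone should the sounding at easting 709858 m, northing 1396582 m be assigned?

-2.07·709858 − 2.47·1396582 = -4918963.600, which is < -4897263
-0.64·709858 + 2.48·1396582 = 3009214.240, which is > 2990948
This sign pattern matches Slate.

Slate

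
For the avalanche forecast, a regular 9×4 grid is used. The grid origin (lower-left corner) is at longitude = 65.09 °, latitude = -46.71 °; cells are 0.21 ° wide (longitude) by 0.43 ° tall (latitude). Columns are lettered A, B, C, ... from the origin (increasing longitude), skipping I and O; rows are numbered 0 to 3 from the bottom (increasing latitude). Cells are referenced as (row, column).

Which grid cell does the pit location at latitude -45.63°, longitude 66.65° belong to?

Column index: ⌊(66.65 − 65.09) / 0.21⌋ = ⌊7.429⌋ = 7 → column H
Row offset from origin: ⌊(-45.63 − -46.71) / 0.43⌋ = ⌊2.512⌋ = 2 → row 2

(2, H)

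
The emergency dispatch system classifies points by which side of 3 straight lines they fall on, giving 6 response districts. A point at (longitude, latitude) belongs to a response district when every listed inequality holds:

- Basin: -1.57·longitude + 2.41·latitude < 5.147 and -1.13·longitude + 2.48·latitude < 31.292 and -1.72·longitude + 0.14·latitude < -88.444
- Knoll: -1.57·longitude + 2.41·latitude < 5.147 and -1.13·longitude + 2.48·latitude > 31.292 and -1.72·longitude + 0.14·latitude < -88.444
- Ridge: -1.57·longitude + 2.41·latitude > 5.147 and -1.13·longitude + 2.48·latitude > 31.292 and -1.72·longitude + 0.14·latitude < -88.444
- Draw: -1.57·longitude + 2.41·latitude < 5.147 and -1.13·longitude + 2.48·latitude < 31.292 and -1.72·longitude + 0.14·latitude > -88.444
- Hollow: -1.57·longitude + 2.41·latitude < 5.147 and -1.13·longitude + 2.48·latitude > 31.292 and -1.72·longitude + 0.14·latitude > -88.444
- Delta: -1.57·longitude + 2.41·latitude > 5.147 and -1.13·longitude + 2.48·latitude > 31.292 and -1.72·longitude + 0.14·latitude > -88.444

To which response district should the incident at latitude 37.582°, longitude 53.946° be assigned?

-1.57·53.946 + 2.41·37.582 = 5.877, which is > 5.147
-1.13·53.946 + 2.48·37.582 = 32.244, which is > 31.292
-1.72·53.946 + 0.14·37.582 = -87.526, which is > -88.444
This sign pattern matches Delta.

Delta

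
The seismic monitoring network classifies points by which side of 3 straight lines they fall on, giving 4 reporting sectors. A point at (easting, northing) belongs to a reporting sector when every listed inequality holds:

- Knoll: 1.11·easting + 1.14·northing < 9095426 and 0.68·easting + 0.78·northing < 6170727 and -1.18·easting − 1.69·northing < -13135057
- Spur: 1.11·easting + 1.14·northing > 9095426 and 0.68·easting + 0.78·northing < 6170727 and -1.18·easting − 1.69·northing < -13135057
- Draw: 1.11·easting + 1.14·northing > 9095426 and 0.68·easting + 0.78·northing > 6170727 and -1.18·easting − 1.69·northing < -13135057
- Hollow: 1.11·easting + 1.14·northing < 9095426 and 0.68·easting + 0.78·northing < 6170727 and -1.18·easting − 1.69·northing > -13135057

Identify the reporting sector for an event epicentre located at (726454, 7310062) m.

1.11·726454 + 1.14·7310062 = 9139834.620, which is > 9095426
0.68·726454 + 0.78·7310062 = 6195837.080, which is > 6170727
-1.18·726454 − 1.69·7310062 = -13211220.500, which is < -13135057
This sign pattern matches Draw.

Draw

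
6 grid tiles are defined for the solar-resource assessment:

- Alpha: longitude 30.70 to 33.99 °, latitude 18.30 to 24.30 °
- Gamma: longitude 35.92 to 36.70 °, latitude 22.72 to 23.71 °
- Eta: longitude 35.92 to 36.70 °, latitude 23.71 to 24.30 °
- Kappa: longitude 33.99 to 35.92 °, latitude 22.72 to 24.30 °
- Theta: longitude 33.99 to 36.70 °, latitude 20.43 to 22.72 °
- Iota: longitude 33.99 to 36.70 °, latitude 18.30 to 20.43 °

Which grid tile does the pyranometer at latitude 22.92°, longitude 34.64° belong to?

Kappa

The point has longitude = 34.64 and latitude = 22.92.
Only Kappa satisfies 33.99 ≤ longitude ≤ 35.92 and 22.72 ≤ latitude ≤ 24.30.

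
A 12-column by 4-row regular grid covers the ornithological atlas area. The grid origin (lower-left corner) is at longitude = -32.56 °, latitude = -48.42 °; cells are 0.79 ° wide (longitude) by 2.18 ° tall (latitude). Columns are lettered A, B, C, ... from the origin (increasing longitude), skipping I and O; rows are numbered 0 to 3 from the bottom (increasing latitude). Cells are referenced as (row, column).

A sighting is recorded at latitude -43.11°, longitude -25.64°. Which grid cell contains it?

Column index: ⌊(-25.64 − -32.56) / 0.79⌋ = ⌊8.759⌋ = 8 → column J
Row offset from origin: ⌊(-43.11 − -48.42) / 2.18⌋ = ⌊2.436⌋ = 2 → row 2

(2, J)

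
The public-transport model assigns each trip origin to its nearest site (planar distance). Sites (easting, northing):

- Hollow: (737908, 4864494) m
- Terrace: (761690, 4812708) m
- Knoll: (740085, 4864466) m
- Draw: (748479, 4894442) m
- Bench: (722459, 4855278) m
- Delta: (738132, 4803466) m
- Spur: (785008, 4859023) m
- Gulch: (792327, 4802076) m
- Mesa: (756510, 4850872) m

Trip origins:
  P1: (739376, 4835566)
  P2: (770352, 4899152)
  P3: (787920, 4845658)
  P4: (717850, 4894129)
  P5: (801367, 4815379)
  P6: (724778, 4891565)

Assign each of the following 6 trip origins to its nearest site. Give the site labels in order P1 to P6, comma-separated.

Mesa, Draw, Spur, Draw, Gulch, Draw

P1 → Mesa (d²=527847592.00)
P2 → Draw (d²=500612229.00)
P3 → Spur (d²=187102969.00)
P4 → Draw (d²=938233610.00)
P5 → Gulch (d²=258691409.00)
P6 → Draw (d²=570014530.00)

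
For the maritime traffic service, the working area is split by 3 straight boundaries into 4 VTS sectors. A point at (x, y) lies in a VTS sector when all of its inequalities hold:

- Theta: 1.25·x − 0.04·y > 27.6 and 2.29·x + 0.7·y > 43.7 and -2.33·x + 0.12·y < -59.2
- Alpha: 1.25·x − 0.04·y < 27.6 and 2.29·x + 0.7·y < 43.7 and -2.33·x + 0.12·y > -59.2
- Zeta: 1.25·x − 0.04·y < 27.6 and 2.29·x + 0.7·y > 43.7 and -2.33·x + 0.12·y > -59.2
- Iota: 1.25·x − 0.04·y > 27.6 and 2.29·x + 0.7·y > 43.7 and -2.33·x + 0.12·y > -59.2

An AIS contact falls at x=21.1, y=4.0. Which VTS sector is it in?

1.25·21.1 − 0.04·4.0 = 26.215, which is < 27.6
2.29·21.1 + 0.7·4.0 = 51.119, which is > 43.7
-2.33·21.1 + 0.12·4.0 = -48.683, which is > -59.2
This sign pattern matches Zeta.

Zeta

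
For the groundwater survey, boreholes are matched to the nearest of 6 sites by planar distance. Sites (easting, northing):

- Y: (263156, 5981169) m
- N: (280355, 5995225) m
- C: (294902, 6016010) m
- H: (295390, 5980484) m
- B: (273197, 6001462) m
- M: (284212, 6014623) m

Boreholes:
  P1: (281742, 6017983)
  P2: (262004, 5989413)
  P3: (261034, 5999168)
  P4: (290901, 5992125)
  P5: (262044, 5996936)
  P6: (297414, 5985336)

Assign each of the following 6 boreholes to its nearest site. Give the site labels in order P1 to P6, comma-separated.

M, Y, B, N, B, H

P1 → M (d²=17390500.00)
P2 → Y (d²=69290640.00)
P3 → B (d²=153201005.00)
P4 → N (d²=120828116.00)
P5 → B (d²=144874085.00)
P6 → H (d²=27638480.00)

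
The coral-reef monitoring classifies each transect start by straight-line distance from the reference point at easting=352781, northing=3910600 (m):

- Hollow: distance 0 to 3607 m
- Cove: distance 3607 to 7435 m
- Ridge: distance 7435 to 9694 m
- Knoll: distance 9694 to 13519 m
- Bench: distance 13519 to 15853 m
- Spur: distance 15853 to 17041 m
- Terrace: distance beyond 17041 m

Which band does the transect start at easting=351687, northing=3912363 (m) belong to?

Hollow

Distance = √((351687−352781)² + (3912363−3910600)²) = √(1196836.000 + 3108169.000) = 2074.851 m.
0 ≤ 2074.851 < 3607 → Hollow.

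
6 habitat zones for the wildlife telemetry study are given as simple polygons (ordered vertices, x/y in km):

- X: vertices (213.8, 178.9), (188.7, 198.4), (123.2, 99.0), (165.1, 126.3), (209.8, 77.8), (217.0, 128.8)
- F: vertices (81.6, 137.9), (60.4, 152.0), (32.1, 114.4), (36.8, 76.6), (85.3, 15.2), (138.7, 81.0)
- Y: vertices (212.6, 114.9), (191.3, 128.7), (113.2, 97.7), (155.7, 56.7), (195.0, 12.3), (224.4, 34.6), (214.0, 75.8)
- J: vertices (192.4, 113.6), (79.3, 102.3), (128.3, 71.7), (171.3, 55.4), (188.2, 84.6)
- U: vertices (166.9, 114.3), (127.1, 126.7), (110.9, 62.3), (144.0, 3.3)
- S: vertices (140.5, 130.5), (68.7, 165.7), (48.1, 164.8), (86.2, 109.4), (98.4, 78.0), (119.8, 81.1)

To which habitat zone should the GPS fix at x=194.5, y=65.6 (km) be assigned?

Y

Cast a ray rightward from (194.5, 65.6). For each polygon, the edges (by vertex number in listed order) whose endpoints lie on opposite sides of y = 65.6, where each meets that height, and whether that is right or left of the point:
X: no edge straddles that height → 0 crossings.
F: 4–5 at x≈45.49 (left), 5–6 at x≈126.20 (left) → 0 crossings.
Y: 3–4 at x≈146.47 (left), 6–7 at x≈216.57 (right) → 1 crossing.
J: 3–4 at x≈144.39 (left), 4–5 at x≈177.20 (left) → 0 crossings.
U: 2–3 at x≈111.73 (left), 4–1 at x≈156.85 (left) → 0 crossings.
S: no edge straddles that height → 0 crossings.
Only Y has an odd count, so the point is inside Y.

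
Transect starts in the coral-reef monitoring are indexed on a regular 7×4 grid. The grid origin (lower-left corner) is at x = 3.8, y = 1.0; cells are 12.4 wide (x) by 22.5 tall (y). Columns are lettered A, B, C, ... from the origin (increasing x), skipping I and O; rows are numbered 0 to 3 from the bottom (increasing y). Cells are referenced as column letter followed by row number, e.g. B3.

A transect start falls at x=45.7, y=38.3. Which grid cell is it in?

D1

Column index: ⌊(45.7 − 3.8) / 12.4⌋ = ⌊3.379⌋ = 3 → column D
Row offset from origin: ⌊(38.3 − 1.0) / 22.5⌋ = ⌊1.658⌋ = 1 → row 1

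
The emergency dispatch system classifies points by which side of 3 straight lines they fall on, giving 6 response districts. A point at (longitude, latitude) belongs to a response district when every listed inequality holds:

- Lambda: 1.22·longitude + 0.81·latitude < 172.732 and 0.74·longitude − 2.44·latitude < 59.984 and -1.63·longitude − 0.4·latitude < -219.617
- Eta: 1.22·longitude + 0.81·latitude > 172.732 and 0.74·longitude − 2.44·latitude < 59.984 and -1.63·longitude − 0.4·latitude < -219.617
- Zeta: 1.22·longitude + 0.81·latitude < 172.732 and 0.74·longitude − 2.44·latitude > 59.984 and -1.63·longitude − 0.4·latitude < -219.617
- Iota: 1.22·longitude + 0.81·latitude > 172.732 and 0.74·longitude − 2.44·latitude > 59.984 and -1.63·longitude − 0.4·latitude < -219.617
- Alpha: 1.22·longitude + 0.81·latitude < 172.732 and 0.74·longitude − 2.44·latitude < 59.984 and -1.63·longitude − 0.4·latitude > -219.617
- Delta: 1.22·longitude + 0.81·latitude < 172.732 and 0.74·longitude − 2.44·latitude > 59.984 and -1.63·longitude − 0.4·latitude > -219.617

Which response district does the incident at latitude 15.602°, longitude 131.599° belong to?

1.22·131.599 + 0.81·15.602 = 173.188, which is > 172.732
0.74·131.599 − 2.44·15.602 = 59.314, which is < 59.984
-1.63·131.599 − 0.4·15.602 = -220.747, which is < -219.617
This sign pattern matches Eta.

Eta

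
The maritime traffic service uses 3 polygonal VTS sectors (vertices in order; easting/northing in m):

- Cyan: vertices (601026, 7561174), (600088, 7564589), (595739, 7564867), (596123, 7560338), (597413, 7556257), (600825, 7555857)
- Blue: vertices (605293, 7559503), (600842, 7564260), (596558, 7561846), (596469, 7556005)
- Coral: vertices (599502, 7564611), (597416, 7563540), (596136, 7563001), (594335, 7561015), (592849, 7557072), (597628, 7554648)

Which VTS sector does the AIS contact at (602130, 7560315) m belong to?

Cast a ray rightward from (602130, 7560315). For each polygon, the edges (by vertex number in listed order) whose endpoints lie on opposite sides of northing = 7560315, where each meets that height, and whether that is right or left of the point:
Cyan: 4–5 at easting≈596130.3 (left), 6–1 at easting≈600993.5 (left) → 0 crossings.
Blue: 1–2 at easting≈604533.2 (right), 3–4 at easting≈596534.7 (left) → 1 crossing.
Coral: 4–5 at easting≈594071.2 (left), 6–1 at easting≈598693.9 (left) → 0 crossings.
Only Blue has an odd count, so the point is inside Blue.

Blue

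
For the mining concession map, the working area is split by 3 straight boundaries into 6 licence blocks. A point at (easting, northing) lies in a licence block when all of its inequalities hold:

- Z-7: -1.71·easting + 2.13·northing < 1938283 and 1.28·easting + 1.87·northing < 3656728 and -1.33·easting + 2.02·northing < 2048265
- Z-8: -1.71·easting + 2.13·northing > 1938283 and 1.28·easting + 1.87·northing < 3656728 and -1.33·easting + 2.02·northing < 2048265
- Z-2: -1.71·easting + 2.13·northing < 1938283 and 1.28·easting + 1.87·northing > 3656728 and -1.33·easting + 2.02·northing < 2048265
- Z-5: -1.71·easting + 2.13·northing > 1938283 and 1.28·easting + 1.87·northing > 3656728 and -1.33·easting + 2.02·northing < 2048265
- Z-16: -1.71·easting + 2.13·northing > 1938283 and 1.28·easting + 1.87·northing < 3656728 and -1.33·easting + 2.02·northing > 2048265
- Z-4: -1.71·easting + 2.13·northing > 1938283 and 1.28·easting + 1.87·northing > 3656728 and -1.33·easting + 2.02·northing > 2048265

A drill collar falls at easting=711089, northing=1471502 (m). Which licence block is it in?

-1.71·711089 + 2.13·1471502 = 1918337.070, which is < 1938283
1.28·711089 + 1.87·1471502 = 3661902.660, which is > 3656728
-1.33·711089 + 2.02·1471502 = 2026685.670, which is < 2048265
This sign pattern matches Z-2.

Z-2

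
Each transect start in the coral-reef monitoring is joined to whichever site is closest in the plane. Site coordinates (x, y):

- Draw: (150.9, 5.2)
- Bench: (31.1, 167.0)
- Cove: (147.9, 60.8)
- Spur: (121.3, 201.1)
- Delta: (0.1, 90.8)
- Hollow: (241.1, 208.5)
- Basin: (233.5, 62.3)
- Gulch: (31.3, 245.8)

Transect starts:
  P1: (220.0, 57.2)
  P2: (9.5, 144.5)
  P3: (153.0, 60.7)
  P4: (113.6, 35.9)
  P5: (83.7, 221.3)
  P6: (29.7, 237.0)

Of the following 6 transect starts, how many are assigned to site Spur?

P1 → Basin
P2 → Bench
P3 → Cove
P4 → Cove
P5 → Spur
P6 → Gulch
1 of the 6 goes to Spur.

1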